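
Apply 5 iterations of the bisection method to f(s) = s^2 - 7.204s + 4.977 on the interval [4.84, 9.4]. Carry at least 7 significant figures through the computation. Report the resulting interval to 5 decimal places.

[6.40750, 6.55000]

f(4.840000) = -6.464760, f(9.400000) = 25.619400 (opposite signs)
step 1: m = 7.120000, f(m) = 4.378920 > 0 → root in [4.840000, 7.120000]
step 2: m = 5.980000, f(m) = -2.342520 < 0 → root in [5.980000, 7.120000]
step 3: m = 6.550000, f(m) = 0.693300 > 0 → root in [5.980000, 6.550000]
step 4: m = 6.265000, f(m) = -0.905835 < 0 → root in [6.265000, 6.550000]
step 5: m = 6.407500, f(m) = -0.126574 < 0 → root in [6.407500, 6.550000]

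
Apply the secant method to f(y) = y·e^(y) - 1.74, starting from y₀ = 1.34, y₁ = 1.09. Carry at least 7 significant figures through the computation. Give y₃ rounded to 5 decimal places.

0.81045

f(y_0) = 3.377518, f(y_1) = 1.501959
y_2 = 1.090000 - (1.501959)·(1.090000 - 1.340000)/(1.501959 - (3.377518)) = 0.889799; f(y_2) = 0.426339
y_3 = 0.889799 - (0.426339)·(0.889799 - 1.090000)/(0.426339 - (1.501959)) = 0.810446; f(y_3) = 0.082619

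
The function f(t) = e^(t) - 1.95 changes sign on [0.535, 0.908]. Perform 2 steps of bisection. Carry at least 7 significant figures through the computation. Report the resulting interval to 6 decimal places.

[0.628250, 0.721500]

f(0.535000) = -0.242552, f(0.908000) = 0.529359 (opposite signs)
step 1: m = 0.721500, f(m) = 0.107517 > 0 → root in [0.535000, 0.721500]
step 2: m = 0.628250, f(m) = -0.075672 < 0 → root in [0.628250, 0.721500]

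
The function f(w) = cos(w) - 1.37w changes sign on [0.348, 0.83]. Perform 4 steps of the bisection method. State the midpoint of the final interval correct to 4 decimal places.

0.6041

f(0.348000) = 0.463297, f(0.830000) = -0.462224 (opposite signs)
step 1: m = 0.589000, f(m) = 0.024567 > 0 → root in [0.589000, 0.830000]
step 2: m = 0.709500, f(m) = -0.213327 < 0 → root in [0.589000, 0.709500]
step 3: m = 0.649250, f(m) = -0.092935 < 0 → root in [0.589000, 0.649250]
step 4: m = 0.619125, f(m) = -0.033815 < 0 → root in [0.589000, 0.619125]
Midpoint of [0.589000, 0.619125] = 0.604062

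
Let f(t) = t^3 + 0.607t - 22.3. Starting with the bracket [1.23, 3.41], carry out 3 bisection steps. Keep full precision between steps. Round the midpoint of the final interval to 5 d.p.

f(1.230000) = -19.692523, f(3.410000) = 19.421691 (opposite signs)
step 1: m = 2.320000, f(m) = -8.404592 < 0 → root in [2.320000, 3.410000]
step 2: m = 2.865000, f(m) = 2.955620 > 0 → root in [2.320000, 2.865000]
step 3: m = 2.592500, f(m) = -3.302014 < 0 → root in [2.592500, 2.865000]
Midpoint of [2.592500, 2.865000] = 2.728750

2.72875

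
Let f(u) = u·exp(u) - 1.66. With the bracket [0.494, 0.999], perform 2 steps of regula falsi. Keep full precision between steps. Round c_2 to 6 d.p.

f(0.494000) = -0.850404, f(0.999000) = 1.052849
step 1: c = 0.719642, f(c) = -0.182073 < 0 → new bracket [0.719642, 0.999000]
step 2: c = 0.760830, f(c) = -0.031786 < 0 → new bracket [0.760830, 0.999000]

0.760830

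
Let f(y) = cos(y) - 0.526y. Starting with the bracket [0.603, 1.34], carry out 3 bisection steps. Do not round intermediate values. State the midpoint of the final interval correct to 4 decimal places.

f(0.603000) = 0.506460, f(1.340000) = -0.476087 (opposite signs)
step 1: m = 0.971500, f(m) = 0.053053 > 0 → root in [0.971500, 1.340000]
step 2: m = 1.155750, f(m) = -0.204692 < 0 → root in [0.971500, 1.155750]
step 3: m = 1.063625, f(m) = -0.073760 < 0 → root in [0.971500, 1.063625]
Midpoint of [0.971500, 1.063625] = 1.017562

1.0176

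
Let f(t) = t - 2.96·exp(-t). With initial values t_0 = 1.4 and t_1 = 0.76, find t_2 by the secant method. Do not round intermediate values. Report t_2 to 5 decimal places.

1.06868

f(t_0) = 0.670073, f(t_1) = -0.624293
t_2 = 0.760000 - (-0.624293)·(0.760000 - 1.400000)/(-0.624293 - (0.670073)) = 1.068682; f(t_2) = 0.052038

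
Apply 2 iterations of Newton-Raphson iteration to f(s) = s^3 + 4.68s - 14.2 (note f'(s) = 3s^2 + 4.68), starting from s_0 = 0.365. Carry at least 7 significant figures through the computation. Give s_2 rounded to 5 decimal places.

Newton update: s ← s − f(s)/f'(s).
s_0 = 0.365000: f = -12.443173, f' = 5.079675 → s_1 = 0.365000 - (-12.443173)/(5.079675) = 2.814600
s_1 = 2.814600: f = 21.269519, f' = 28.445923 → s_2 = 2.814600 - (21.269519)/(28.445923) = 2.066883

2.06688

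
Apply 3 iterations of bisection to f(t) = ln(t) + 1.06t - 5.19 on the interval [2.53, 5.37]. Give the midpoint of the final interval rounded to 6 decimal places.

f(2.530000) = -1.579981, f(5.370000) = 2.183028 (opposite signs)
step 1: m = 3.950000, f(m) = 0.370716 > 0 → root in [2.530000, 3.950000]
step 2: m = 3.240000, f(m) = -0.580027 < 0 → root in [3.240000, 3.950000]
step 3: m = 3.595000, f(m) = -0.099756 < 0 → root in [3.595000, 3.950000]
Midpoint of [3.595000, 3.950000] = 3.772500

3.772500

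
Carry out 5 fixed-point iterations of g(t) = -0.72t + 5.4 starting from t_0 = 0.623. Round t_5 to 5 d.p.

t_1 = g(0.623000) = 4.951440
t_2 = g(4.951440) = 1.834963
t_3 = g(1.834963) = 4.078826
t_4 = g(4.078826) = 2.463245
t_5 = g(2.463245) = 3.626464

3.62646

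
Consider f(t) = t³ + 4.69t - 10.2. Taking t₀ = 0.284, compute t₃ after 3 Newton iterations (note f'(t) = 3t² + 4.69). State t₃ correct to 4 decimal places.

Newton update: t ← t − f(t)/f'(t).
t_0 = 0.284000: f = -8.845134, f' = 4.931968 → t_1 = 0.284000 - (-8.845134)/(4.931968) = 2.077429
t_1 = 2.077429: f = 8.508723, f' = 17.637132 → t_2 = 2.077429 - (8.508723)/(17.637132) = 1.594996
t_2 = 1.594996: f = 1.338227, f' = 12.322041 → t_3 = 1.594996 - (1.338227)/(12.322041) = 1.486392

1.4864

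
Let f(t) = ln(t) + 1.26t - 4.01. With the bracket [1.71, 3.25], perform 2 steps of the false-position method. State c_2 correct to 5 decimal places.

2.46751

f(1.710000) = -1.318907, f(3.250000) = 1.263655
step 1: c = 2.496473, f(c) = 0.050436 > 0 → new bracket [1.710000, 2.496473]
step 2: c = 2.467506, f(c) = 0.002266 > 0 → new bracket [1.710000, 2.467506]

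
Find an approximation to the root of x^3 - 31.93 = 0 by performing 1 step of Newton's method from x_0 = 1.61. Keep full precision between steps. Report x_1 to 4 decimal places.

5.1794

f'(x) = 3x^2
x_0 = 1.610000: f = -27.756719, f' = 7.776300 → x_1 = 1.610000 - (-27.756719)/(7.776300) = 5.179399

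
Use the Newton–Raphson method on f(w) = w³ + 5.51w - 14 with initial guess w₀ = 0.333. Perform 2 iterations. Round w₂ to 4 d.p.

f'(w) = 3w² + 5.51
w_0 = 0.333000: f = -12.128244, f' = 5.842667 → w_1 = 0.333000 - (-12.128244)/(5.842667) = 2.408806
w_1 = 2.408806: f = 13.249251, f' = 22.917041 → w_2 = 2.408806 - (13.249251)/(22.917041) = 1.830666

1.8307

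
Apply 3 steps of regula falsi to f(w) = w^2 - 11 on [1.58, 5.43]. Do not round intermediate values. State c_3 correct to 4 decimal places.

f(1.580000) = -8.503600, f(5.430000) = 18.484900
step 1: c = 2.793067, f(c) = -3.198776 < 0 → new bracket [2.793067, 5.430000]
step 2: c = 3.182067, f(c) = -0.874447 < 0 → new bracket [3.182067, 5.430000]
step 3: c = 3.283605, f(c) = -0.217939 < 0 → new bracket [3.283605, 5.430000]

3.2836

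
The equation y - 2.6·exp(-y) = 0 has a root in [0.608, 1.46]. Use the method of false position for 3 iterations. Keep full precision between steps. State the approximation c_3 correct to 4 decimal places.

0.9783

f(0.608000) = -0.807541, f(1.460000) = 0.856186
step 1: c = 1.021544, f(c) = 0.085444 > 0 → new bracket [0.608000, 1.021544]
step 2: c = 0.981975, f(c) = 0.008091 > 0 → new bracket [0.608000, 0.981975]
step 3: c = 0.978265, f(c) = 0.000762 > 0 → new bracket [0.608000, 0.978265]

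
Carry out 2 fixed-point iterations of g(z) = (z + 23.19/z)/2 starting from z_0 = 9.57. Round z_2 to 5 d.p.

z_1 = g(9.570000) = 5.996599
z_2 = g(5.996599) = 4.931895

4.93190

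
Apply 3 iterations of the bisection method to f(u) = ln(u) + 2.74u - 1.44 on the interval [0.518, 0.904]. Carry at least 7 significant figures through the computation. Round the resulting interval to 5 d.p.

f(0.518000) = -0.678460, f(0.904000) = 0.936034 (opposite signs)
step 1: m = 0.711000, f(m) = 0.167057 > 0 → root in [0.518000, 0.711000]
step 2: m = 0.614500, f(m) = -0.243216 < 0 → root in [0.614500, 0.711000]
step 3: m = 0.662750, f(m) = -0.035422 < 0 → root in [0.662750, 0.711000]

[0.66275, 0.71100]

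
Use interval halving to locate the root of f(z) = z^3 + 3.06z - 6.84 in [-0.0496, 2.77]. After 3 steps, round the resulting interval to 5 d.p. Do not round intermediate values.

f(-0.049600) = -6.991898, f(2.770000) = 22.890133 (opposite signs)
step 1: m = 1.360200, f(m) = -0.161222 < 0 → root in [1.360200, 2.770000]
step 2: m = 2.065100, f(m) = 8.286110 > 0 → root in [1.360200, 2.065100]
step 3: m = 1.712650, f(m) = 3.424203 > 0 → root in [1.360200, 1.712650]

[1.36020, 1.71265]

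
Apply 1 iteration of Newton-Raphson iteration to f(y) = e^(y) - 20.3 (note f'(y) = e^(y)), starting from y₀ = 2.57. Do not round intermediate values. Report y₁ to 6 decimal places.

3.123672

y_0 = 2.570000: f = -7.234176, f' = 13.065824 → y_1 = 2.570000 - (-7.234176)/(13.065824) = 3.123672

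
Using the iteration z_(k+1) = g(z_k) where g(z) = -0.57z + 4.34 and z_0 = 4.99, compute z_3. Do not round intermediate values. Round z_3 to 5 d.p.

2.35215

z_1 = g(4.990000) = 1.495700
z_2 = g(1.495700) = 3.487451
z_3 = g(3.487451) = 2.352153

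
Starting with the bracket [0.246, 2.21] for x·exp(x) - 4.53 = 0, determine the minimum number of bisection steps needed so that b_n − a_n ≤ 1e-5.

18

Initial width b − a = 2.21 − 0.246 = 1.964000.
After n steps the width is (b−a)/2^n; need (b−a)/2^n ≤ 1e-5.
So n ≥ log₂(1.964000/1e-5) = log₂(196400.0000) ≈ 17.5834.
Hence n = 18.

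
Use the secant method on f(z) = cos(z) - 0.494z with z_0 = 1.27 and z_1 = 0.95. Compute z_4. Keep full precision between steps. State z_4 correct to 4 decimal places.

1.0344

f(z_0) = -0.331099, f(z_1) = 0.112383
z_2 = 0.950000 - (0.112383)·(0.950000 - 1.270000)/(0.112383 - (-0.331099)) = 1.031091; f(z_2) = 0.004524
z_3 = 1.031091 - (0.004524)·(1.031091 - 0.950000)/(0.004524 - (0.112383)) = 1.034492; f(z_3) = -0.000077
z_4 = 1.034492 - (-0.000077)·(1.034492 - 1.031091)/(-0.000077 - (0.004524)) = 1.034436; f(z_4) = 0.000000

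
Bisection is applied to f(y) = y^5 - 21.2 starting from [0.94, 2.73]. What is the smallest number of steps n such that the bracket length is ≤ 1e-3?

11

Initial width b − a = 2.73 − 0.94 = 1.790000.
After n steps the width is (b−a)/2^n; need (b−a)/2^n ≤ 1e-3.
So n ≥ log₂(1.790000/1e-3) = log₂(1790.0000) ≈ 10.8057.
Hence n = 11.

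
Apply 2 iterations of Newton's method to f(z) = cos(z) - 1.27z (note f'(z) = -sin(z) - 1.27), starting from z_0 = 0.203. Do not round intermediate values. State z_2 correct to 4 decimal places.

0.6350

z_0 = 0.203000: f = 0.721656, f' = -1.471609 → z_1 = 0.203000 - (0.721656)/(-1.471609) = 0.693386
z_1 = 0.693386: f = -0.111514, f' = -1.909145 → z_2 = 0.693386 - (-0.111514)/(-1.909145) = 0.634976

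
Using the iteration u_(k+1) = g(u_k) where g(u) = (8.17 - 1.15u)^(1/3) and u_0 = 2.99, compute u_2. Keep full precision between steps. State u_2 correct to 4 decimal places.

1.8410

u_1 = g(2.990000) = 1.678803
u_2 = g(1.678803) = 1.840972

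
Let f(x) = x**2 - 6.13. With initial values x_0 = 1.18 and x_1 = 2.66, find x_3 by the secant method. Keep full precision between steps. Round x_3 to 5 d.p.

f(x_0) = -4.737600, f(x_1) = 0.945600
x_2 = 2.660000 - (0.945600)·(2.660000 - 1.180000)/(0.945600 - (-4.737600)) = 2.413750; f(x_2) = -0.303811
x_3 = 2.413750 - (-0.303811)·(2.413750 - 2.660000)/(-0.303811 - (0.945600)) = 2.473629; f(x_3) = -0.011160

2.47363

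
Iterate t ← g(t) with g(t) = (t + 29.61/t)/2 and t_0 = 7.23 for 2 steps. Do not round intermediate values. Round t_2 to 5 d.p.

t_1 = g(7.230000) = 5.662718
t_2 = g(5.662718) = 5.445828

5.44583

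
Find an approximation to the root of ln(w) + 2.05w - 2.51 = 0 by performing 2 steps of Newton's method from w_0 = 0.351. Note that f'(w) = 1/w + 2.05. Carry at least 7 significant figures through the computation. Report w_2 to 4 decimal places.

w_0 = 0.351000: f = -2.837419, f' = 4.899003 → w_1 = 0.351000 - (-2.837419)/(4.899003) = 0.930183
w_1 = 0.930183: f = -0.675499, f' = 3.125057 → w_2 = 0.930183 - (-0.675499)/(3.125057) = 1.146339

1.1463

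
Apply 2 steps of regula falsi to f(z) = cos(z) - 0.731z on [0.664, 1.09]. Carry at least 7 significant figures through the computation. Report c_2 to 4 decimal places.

False-position update: c = (a·f(b) − b·f(a))/(f(b) − f(a)); replace the endpoint whose sign matches f(c).
f(0.664000) = 0.302149, f(1.090000) = -0.334305
step 1: c = 0.866239, f(c) = 0.014476 > 0 → new bracket [0.866239, 1.090000]
step 2: c = 0.875526, f(c) = 0.000583 > 0 → new bracket [0.875526, 1.090000]

0.8755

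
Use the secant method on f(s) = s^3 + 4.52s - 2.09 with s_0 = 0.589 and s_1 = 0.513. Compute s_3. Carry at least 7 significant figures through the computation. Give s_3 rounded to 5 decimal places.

Secant update: s_(k+1) = s_k − f(s_k)·(s_k − s_(k-1))/(f(s_k) − f(s_(k-1))).
f(s_0) = 0.776616, f(s_1) = 0.363766
s_2 = 0.513000 - (0.363766)·(0.513000 - 0.589000)/(0.363766 - (0.776616)) = 0.446036; f(s_2) = 0.014820
s_3 = 0.446036 - (0.014820)·(0.446036 - 0.513000)/(0.014820 - (0.363766)) = 0.443192; f(s_3) = 0.000278

0.44319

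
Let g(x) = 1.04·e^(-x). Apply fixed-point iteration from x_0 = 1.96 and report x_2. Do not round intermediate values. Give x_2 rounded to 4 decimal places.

x_1 = g(1.960000) = 0.146493
x_2 = g(0.146493) = 0.898281

0.8983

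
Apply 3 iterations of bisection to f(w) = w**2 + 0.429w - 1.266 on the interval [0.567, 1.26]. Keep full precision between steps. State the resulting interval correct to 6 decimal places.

[0.913500, 1.000125]

f(0.567000) = -0.701268, f(1.260000) = 0.862140 (opposite signs)
step 1: m = 0.913500, f(m) = -0.039626 < 0 → root in [0.913500, 1.260000]
step 2: m = 1.086750, f(m) = 0.381241 > 0 → root in [0.913500, 1.086750]
step 3: m = 1.000125, f(m) = 0.163304 > 0 → root in [0.913500, 1.000125]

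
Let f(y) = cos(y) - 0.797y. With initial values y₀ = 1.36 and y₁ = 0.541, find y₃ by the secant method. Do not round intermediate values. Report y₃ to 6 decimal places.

0.840986

Secant update: y_(k+1) = y_k − f(y_k)·(y_k − y_(k-1))/(f(y_k) − f(y_(k-1))).
f(y_0) = -0.874681, f(y_1) = 0.426017
y_2 = 0.541000 - (0.426017)·(0.541000 - 1.360000)/(0.426017 - (-0.874681)) = 0.809247; f(y_2) = 0.045074
y_3 = 0.809247 - (0.045074)·(0.809247 - 0.541000)/(0.045074 - (0.426017)) = 0.840986; f(y_3) = -0.003538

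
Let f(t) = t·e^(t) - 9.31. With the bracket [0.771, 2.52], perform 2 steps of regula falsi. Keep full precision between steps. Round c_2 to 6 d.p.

False-position update: c = (a·f(b) − b·f(a))/(f(b) − f(a)); replace the endpoint whose sign matches f(c).
f(0.771000) = -7.643154, f(2.520000) = 22.010064
step 1: c = 1.221807, f(c) = -5.164026 < 0 → new bracket [1.221807, 2.520000]
step 2: c = 1.468509, f(c) = -2.932625 < 0 → new bracket [1.468509, 2.520000]

1.468509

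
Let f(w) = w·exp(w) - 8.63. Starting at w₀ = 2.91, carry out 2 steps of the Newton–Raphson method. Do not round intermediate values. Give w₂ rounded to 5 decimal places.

1.85734

f'(w) = (w + 1)·exp(w)
w_0 = 2.910000: f = 44.788284, f' = 71.775082 → w_1 = 2.910000 - (44.788284)/(71.775082) = 2.285991
w_1 = 2.285991: f = 13.853707, f' = 32.319137 → w_2 = 2.285991 - (13.853707)/(32.319137) = 1.857338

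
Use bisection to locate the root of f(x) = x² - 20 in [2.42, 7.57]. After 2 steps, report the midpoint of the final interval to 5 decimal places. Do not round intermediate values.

f(2.420000) = -14.143600, f(7.570000) = 37.304900 (opposite signs)
step 1: m = 4.995000, f(m) = 4.950025 > 0 → root in [2.420000, 4.995000]
step 2: m = 3.707500, f(m) = -6.254444 < 0 → root in [3.707500, 4.995000]
Midpoint of [3.707500, 4.995000] = 4.351250

4.35125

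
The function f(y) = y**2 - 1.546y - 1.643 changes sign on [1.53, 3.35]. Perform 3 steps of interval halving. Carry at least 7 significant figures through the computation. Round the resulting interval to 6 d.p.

[2.212500, 2.440000]

f(1.530000) = -1.667480, f(3.350000) = 4.400400 (opposite signs)
step 1: m = 2.440000, f(m) = 0.538360 > 0 → root in [1.530000, 2.440000]
step 2: m = 1.985000, f(m) = -0.771585 < 0 → root in [1.985000, 2.440000]
step 3: m = 2.212500, f(m) = -0.168369 < 0 → root in [2.212500, 2.440000]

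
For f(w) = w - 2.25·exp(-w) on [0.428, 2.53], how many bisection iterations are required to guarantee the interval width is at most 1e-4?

15

Initial width b − a = 2.53 − 0.428 = 2.102000.
After n steps the width is (b−a)/2^n; need (b−a)/2^n ≤ 1e-4.
So n ≥ log₂(2.102000/1e-4) = log₂(21020.0000) ≈ 14.3595.
Hence n = 15.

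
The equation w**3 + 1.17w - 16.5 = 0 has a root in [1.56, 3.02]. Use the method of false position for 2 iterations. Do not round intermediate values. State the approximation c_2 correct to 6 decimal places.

2.346866

f(1.560000) = -10.878384, f(3.020000) = 14.577008
step 1: c = 2.183932, f(c) = -3.528403 < 0 → new bracket [2.183932, 3.020000]
step 2: c = 2.346866, f(c) = -0.828143 < 0 → new bracket [2.346866, 3.020000]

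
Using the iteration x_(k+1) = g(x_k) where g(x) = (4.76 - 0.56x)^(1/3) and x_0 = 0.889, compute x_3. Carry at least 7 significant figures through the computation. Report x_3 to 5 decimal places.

x_1 = g(0.889000) = 1.621349
x_2 = g(1.621349) = 1.567583
x_3 = g(1.567583) = 1.571656

1.57166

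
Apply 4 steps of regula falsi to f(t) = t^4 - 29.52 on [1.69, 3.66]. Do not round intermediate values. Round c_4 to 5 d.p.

2.25498

f(1.690000) = -21.362693, f(3.660000) = 149.922099
step 1: c = 1.935699, f(c) = -15.480510 < 0 → new bracket [1.935699, 3.660000]
step 2: c = 2.097081, f(c) = -10.179793 < 0 → new bracket [2.097081, 3.660000]
step 3: c = 2.196457, f(c) = -6.244950 < 0 → new bracket [2.196457, 3.660000]
step 4: c = 2.254982, f(c) = -3.663335 < 0 → new bracket [2.254982, 3.660000]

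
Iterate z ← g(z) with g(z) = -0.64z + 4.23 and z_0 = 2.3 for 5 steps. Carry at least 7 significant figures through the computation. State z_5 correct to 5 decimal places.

2.60925

z_1 = g(2.300000) = 2.758000
z_2 = g(2.758000) = 2.464880
z_3 = g(2.464880) = 2.652477
z_4 = g(2.652477) = 2.532415
z_5 = g(2.532415) = 2.609254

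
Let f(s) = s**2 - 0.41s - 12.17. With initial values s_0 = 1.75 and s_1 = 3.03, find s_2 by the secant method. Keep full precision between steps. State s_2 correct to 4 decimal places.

3.9983

Secant update: s_(k+1) = s_k − f(s_k)·(s_k − s_(k-1))/(f(s_k) − f(s_(k-1))).
f(s_0) = -9.825000, f(s_1) = -4.231400
s_2 = 3.030000 - (-4.231400)·(3.030000 - 1.750000)/(-4.231400 - (-9.825000)) = 3.998284; f(s_2) = 2.176977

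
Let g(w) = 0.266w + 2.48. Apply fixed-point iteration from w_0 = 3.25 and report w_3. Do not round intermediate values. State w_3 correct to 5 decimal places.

w_1 = g(3.250000) = 3.344500
w_2 = g(3.344500) = 3.369637
w_3 = g(3.369637) = 3.376323

3.37632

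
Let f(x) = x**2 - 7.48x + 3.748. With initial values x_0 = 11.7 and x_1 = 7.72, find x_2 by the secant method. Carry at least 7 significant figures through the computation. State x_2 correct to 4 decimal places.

f(x_0) = 53.122000, f(x_1) = 5.600800
x_2 = 7.720000 - (5.600800)·(7.720000 - 11.700000)/(5.600800 - (53.122000)) = 7.250921; f(x_2) = 2.086968

7.2509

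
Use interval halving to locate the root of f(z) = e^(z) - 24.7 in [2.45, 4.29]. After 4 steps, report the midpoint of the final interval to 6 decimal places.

3.197500

f(2.450000) = -13.111653, f(4.290000) = 48.266468 (opposite signs)
step 1: m = 3.370000, f(m) = 4.378527 > 0 → root in [2.450000, 3.370000]
step 2: m = 2.910000, f(m) = -6.343201 < 0 → root in [2.910000, 3.370000]
step 3: m = 3.140000, f(m) = -1.596133 < 0 → root in [3.140000, 3.370000]
step 4: m = 3.255000, f(m) = 1.219615 > 0 → root in [3.140000, 3.255000]
Midpoint of [3.140000, 3.255000] = 3.197500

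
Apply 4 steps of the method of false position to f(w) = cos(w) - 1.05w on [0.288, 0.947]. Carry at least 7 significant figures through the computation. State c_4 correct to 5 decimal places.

0.71754

False-position update: c = (a·f(b) − b·f(a))/(f(b) − f(a)); replace the endpoint whose sign matches f(c).
f(0.288000) = 0.656414, f(0.947000) = -0.410229
step 1: c = 0.693550, f(c) = 0.040755 > 0 → new bracket [0.693550, 0.947000]
step 2: c = 0.716453, f(c) = 0.001863 > 0 → new bracket [0.716453, 0.947000]
step 3: c = 0.717496, f(c) = 0.000084 > 0 → new bracket [0.717496, 0.947000]
step 4: c = 0.717543, f(c) = 0.000004 > 0 → new bracket [0.717543, 0.947000]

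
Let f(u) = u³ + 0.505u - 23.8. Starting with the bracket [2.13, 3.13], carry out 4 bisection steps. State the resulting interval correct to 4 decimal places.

[2.8175, 2.8800]

f(2.130000) = -13.060753, f(3.130000) = 8.444947 (opposite signs)
step 1: m = 2.630000, f(m) = -4.280403 < 0 → root in [2.630000, 3.130000]
step 2: m = 2.880000, f(m) = 1.542272 > 0 → root in [2.630000, 2.880000]
step 3: m = 2.755000, f(m) = -1.498206 < 0 → root in [2.755000, 2.880000]
step 4: m = 2.817500, f(m) = -0.010985 < 0 → root in [2.817500, 2.880000]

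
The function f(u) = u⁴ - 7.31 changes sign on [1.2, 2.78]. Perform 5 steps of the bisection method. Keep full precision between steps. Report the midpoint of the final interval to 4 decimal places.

f(1.200000) = -5.236400, f(2.780000) = 52.418167 (opposite signs)
step 1: m = 1.990000, f(m) = 8.372392 > 0 → root in [1.200000, 1.990000]
step 2: m = 1.595000, f(m) = -0.837937 < 0 → root in [1.595000, 1.990000]
step 3: m = 1.792500, f(m) = 3.013730 > 0 → root in [1.595000, 1.792500]
step 4: m = 1.693750, f(m) = 0.919951 > 0 → root in [1.595000, 1.693750]
step 5: m = 1.644375, f(m) = 0.001449 > 0 → root in [1.595000, 1.644375]
Midpoint of [1.595000, 1.644375] = 1.619687

1.6197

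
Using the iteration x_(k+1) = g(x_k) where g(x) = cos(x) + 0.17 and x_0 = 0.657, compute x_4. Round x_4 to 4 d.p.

0.7860

x_1 = g(0.657000) = 0.961828
x_2 = g(0.961828) = 0.742022
x_3 = g(0.742022) = 0.907104
x_4 = g(0.907104) = 0.786030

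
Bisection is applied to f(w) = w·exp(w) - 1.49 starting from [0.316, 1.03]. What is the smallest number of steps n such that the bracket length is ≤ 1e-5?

Initial width b − a = 1.03 − 0.316 = 0.714000.
After n steps the width is (b−a)/2^n; need (b−a)/2^n ≤ 1e-5.
So n ≥ log₂(0.714000/1e-5) = log₂(71400.0000) ≈ 16.1236.
Hence n = 17.

17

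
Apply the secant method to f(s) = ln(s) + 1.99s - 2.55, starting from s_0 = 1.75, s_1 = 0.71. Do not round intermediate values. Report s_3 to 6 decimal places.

f(s_0) = 1.492116, f(s_1) = -1.479590
s_2 = 0.710000 - (-1.479590)·(0.710000 - 1.750000)/(-1.479590 - (1.492116)) = 1.227808; f(s_2) = 0.098569
s_3 = 1.227808 - (0.098569)·(1.227808 - 0.710000)/(0.098569 - (-1.479590)) = 1.195467; f(s_3) = 0.007516

1.195467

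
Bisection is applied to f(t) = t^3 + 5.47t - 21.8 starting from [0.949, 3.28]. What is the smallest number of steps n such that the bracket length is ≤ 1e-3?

12

Initial width b − a = 3.28 − 0.949 = 2.331000.
After n steps the width is (b−a)/2^n; need (b−a)/2^n ≤ 1e-3.
So n ≥ log₂(2.331000/1e-3) = log₂(2331.0000) ≈ 11.1867.
Hence n = 12.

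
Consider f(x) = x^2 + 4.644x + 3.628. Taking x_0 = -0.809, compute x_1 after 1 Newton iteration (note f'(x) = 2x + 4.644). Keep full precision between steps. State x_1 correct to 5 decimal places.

-0.98266

x_0 = -0.809000: f = 0.525485, f' = 3.026000 → x_1 = -0.809000 - (0.525485)/(3.026000) = -0.982657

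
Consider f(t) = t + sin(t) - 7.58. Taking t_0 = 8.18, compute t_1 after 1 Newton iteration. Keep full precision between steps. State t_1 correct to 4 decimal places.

5.9036

f'(t) = 1 + cos(t)
t_0 = 8.180000: f = 1.547325, f' = 0.679726 → t_1 = 8.180000 - (1.547325)/(0.679726) = 5.903606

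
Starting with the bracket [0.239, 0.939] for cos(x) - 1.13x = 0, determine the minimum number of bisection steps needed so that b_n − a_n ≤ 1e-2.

Initial width b − a = 0.939 − 0.239 = 0.700000.
After n steps the width is (b−a)/2^n; need (b−a)/2^n ≤ 1e-2.
So n ≥ log₂(0.700000/1e-2) = log₂(70.0000) ≈ 6.1293.
Hence n = 7.

7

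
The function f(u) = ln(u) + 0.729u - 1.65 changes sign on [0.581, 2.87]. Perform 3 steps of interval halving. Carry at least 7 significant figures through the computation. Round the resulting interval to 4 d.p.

f(0.581000) = -1.769456, f(2.870000) = 1.496542 (opposite signs)
step 1: m = 1.725500, f(m) = 0.153406 > 0 → root in [0.581000, 1.725500]
step 2: m = 1.153250, f(m) = -0.666697 < 0 → root in [1.153250, 1.725500]
step 3: m = 1.439375, f(m) = -0.236487 < 0 → root in [1.439375, 1.725500]

[1.4394, 1.7255]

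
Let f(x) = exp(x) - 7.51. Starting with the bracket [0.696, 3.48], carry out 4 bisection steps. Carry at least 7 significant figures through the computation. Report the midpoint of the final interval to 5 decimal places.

2.00100

f(0.696000) = -5.504286, f(3.480000) = 24.949722 (opposite signs)
step 1: m = 2.088000, f(m) = 0.558761 > 0 → root in [0.696000, 2.088000]
step 2: m = 1.392000, f(m) = -3.487112 < 0 → root in [1.392000, 2.088000]
step 3: m = 1.740000, f(m) = -1.812657 < 0 → root in [1.740000, 2.088000]
step 4: m = 1.914000, f(m) = -0.729845 < 0 → root in [1.914000, 2.088000]
Midpoint of [1.914000, 2.088000] = 2.001000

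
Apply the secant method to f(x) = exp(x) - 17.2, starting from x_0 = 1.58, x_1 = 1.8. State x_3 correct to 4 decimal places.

Secant update: x_(k+1) = x_k − f(x_k)·(x_k − x_(k-1))/(f(x_k) − f(x_(k-1))).
f(x_0) = -12.345044, f(x_1) = -11.150353
x_2 = 1.800000 - (-11.150353)·(1.800000 - 1.580000)/(-11.150353 - (-12.345044)) = 3.853314; f(x_2) = 29.949075
x_3 = 3.853314 - (29.949075)·(3.853314 - 1.800000)/(29.949075 - (-11.150353)) = 2.357068; f(x_3) = -6.640055

2.3571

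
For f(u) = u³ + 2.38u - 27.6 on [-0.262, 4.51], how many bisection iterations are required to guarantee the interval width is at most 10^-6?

23

Initial width b − a = 4.51 − -0.262 = 4.772000.
After n steps the width is (b−a)/2^n; need (b−a)/2^n ≤ 10^-6.
So n ≥ log₂(4.772000/10^-6) = log₂(4772000.0000) ≈ 22.1862.
Hence n = 23.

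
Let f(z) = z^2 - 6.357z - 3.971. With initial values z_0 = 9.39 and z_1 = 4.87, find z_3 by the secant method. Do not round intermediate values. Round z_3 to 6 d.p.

7.205107

f(z_0) = 24.508870, f(z_1) = -11.212690
z_2 = 4.870000 - (-11.212690)·(4.870000 - 9.390000)/(-11.212690 - (24.508870)) = 6.288789; f(z_2) = -4.399964
z_3 = 6.288789 - (-4.399964)·(6.288789 - 4.870000)/(-4.399964 - (-11.212690)) = 7.205107; f(z_3) = 2.139700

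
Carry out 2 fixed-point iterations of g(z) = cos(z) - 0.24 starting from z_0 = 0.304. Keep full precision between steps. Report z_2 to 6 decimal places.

0.515652

z_1 = g(0.304000) = 0.714147
z_2 = g(0.714147) = 0.515652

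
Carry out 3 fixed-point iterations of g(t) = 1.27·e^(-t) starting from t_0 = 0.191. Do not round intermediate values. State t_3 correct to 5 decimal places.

t_1 = g(0.191000) = 1.049188
t_2 = g(1.049188) = 0.444782
t_3 = g(0.444782) = 0.814024

0.81402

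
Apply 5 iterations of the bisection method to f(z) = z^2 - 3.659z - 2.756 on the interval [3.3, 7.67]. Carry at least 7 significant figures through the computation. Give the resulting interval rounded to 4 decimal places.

f(3.300000) = -3.940700, f(7.670000) = 28.008370 (opposite signs)
step 1: m = 5.485000, f(m) = 7.259610 > 0 → root in [3.300000, 5.485000]
step 2: m = 4.392500, f(m) = 0.465899 > 0 → root in [3.300000, 4.392500]
step 3: m = 3.846250, f(m) = -2.035790 < 0 → root in [3.846250, 4.392500]
step 4: m = 4.119375, f(m) = -0.859543 < 0 → root in [4.119375, 4.392500]
step 5: m = 4.255937, f(m) = -0.215471 < 0 → root in [4.255937, 4.392500]

[4.2559, 4.3925]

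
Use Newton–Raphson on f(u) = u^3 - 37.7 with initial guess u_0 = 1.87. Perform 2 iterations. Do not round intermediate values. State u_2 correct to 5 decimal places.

3.76326

Newton update: u ← u − f(u)/f'(u).
f'(u) = 3u^2
u_0 = 1.870000: f = -31.160797, f' = 10.490700 → u_1 = 1.870000 - (-31.160797)/(10.490700) = 4.840326
u_1 = 4.840326: f = 75.702803, f' = 70.286262 → u_2 = 4.840326 - (75.702803)/(70.286262) = 3.763262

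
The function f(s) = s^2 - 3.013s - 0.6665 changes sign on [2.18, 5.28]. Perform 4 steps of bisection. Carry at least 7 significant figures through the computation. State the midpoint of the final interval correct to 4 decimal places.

f(2.180000) = -2.482440, f(5.280000) = 11.303260 (opposite signs)
step 1: m = 3.730000, f(m) = 2.007910 > 0 → root in [2.180000, 3.730000]
step 2: m = 2.955000, f(m) = -0.837890 < 0 → root in [2.955000, 3.730000]
step 3: m = 3.342500, f(m) = 0.434854 > 0 → root in [2.955000, 3.342500]
step 4: m = 3.148750, f(m) = -0.239057 < 0 → root in [3.148750, 3.342500]
Midpoint of [3.148750, 3.342500] = 3.245625

3.2456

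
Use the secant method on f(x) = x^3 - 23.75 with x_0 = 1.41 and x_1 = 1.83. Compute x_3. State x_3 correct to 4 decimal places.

2.4774

Secant update: x_(k+1) = x_k − f(x_k)·(x_k − x_(k-1))/(f(x_k) − f(x_(k-1))).
f(x_0) = -20.946779, f(x_1) = -17.621513
x_2 = 1.830000 - (-17.621513)·(1.830000 - 1.410000)/(-17.621513 - (-20.946779)) = 4.055697; f(x_2) = 42.960868
x_3 = 4.055697 - (42.960868)·(4.055697 - 1.830000)/(42.960868 - (-17.621513)) = 2.477385; f(x_3) = -8.545198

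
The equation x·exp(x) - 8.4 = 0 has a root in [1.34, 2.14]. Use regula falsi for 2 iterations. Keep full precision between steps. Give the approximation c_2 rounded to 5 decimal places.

f(1.340000) = -3.282482, f(2.140000) = 9.788797
step 1: c = 1.540897, f(c) = -1.205892 < 0 → new bracket [1.540897, 2.140000]
step 2: c = 1.606607, f(c) = -0.389678 < 0 → new bracket [1.606607, 2.140000]

1.60661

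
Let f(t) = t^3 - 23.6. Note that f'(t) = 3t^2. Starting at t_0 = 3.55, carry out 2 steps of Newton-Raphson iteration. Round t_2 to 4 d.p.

2.8733

Newton update: t ← t − f(t)/f'(t).
t_0 = 3.550000: f = 21.138875, f' = 37.807500 → t_1 = 3.550000 - (21.138875)/(37.807500) = 2.990881
t_1 = 2.990881: f = 3.154546, f' = 26.836115 → t_2 = 2.990881 - (3.154546)/(26.836115) = 2.873333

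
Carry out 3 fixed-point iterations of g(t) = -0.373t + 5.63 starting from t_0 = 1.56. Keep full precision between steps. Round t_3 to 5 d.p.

4.23235

t_1 = g(1.560000) = 5.048120
t_2 = g(5.048120) = 3.747051
t_3 = g(3.747051) = 4.232350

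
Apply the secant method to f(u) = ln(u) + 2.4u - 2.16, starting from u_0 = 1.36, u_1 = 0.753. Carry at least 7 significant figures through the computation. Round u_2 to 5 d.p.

f(u_0) = 1.411485, f(u_1) = -0.636490
u_2 = 0.753000 - (-0.636490)·(0.753000 - 1.360000)/(-0.636490 - (1.411485)) = 0.941650; f(u_2) = 0.039837

0.94165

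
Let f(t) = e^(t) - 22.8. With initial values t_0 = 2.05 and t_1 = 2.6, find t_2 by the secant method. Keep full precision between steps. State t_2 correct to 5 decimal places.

3.50153

Secant update: t_(k+1) = t_k − f(t_k)·(t_k − t_(k-1))/(f(t_k) − f(t_(k-1))).
f(t_0) = -15.032099, f(t_1) = -9.336262
t_2 = 2.600000 - (-9.336262)·(2.600000 - 2.050000)/(-9.336262 - (-15.032099)) = 3.501526; f(t_2) = 10.366019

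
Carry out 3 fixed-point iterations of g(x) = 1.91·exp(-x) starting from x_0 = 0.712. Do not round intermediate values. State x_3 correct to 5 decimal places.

0.90383

x_1 = g(0.712000) = 0.937164
x_2 = g(0.937164) = 0.748218
x_3 = g(0.748218) = 0.903829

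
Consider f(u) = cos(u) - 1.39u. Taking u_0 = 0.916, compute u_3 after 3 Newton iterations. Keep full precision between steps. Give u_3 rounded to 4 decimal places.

Newton update: u ← u − f(u)/f'(u).
f'(u) = -sin(u) - 1.39
u_0 = 0.916000: f = -0.664242, f' = -2.183172 → u_1 = 0.916000 - (-0.664242)/(-2.183172) = 0.611744
u_1 = 0.611744: f = -0.031677, f' = -1.964296 → u_2 = 0.611744 - (-0.031677)/(-1.964296) = 0.595618
u_2 = 0.595618: f = -0.000107, f' = -1.951020 → u_3 = 0.595618 - (-0.000107)/(-1.951020) = 0.595563

0.5956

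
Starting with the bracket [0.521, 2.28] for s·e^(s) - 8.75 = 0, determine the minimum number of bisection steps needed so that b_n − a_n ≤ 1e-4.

15

Initial width b − a = 2.28 − 0.521 = 1.759000.
After n steps the width is (b−a)/2^n; need (b−a)/2^n ≤ 1e-4.
So n ≥ log₂(1.759000/1e-4) = log₂(17590.0000) ≈ 14.1025.
Hence n = 15.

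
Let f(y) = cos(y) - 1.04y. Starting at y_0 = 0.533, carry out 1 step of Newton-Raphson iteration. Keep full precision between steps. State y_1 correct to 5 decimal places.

Newton update: y ← y − f(y)/f'(y).
f'(y) = -sin(y) - 1.04
y_0 = 0.533000: f = 0.306967, f' = -1.548119 → y_1 = 0.533000 - (0.306967)/(-1.548119) = 0.731284

0.73128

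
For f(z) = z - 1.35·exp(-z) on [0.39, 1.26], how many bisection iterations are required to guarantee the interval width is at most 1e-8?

27

Initial width b − a = 1.26 − 0.39 = 0.870000.
After n steps the width is (b−a)/2^n; need (b−a)/2^n ≤ 1e-8.
So n ≥ log₂(0.870000/1e-8) = log₂(87000000.0000) ≈ 26.3745.
Hence n = 27.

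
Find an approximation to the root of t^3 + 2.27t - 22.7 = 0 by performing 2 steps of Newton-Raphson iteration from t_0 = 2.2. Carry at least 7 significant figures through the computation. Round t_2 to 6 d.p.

Newton update: t ← t − f(t)/f'(t).
f'(t) = 3t^2 + 2.27
t_0 = 2.200000: f = -7.058000, f' = 16.790000 → t_1 = 2.200000 - (-7.058000)/(16.790000) = 2.620369
t_1 = 2.620369: f = 1.240572, f' = 22.869005 → t_2 = 2.620369 - (1.240572)/(22.869005) = 2.566122

2.566122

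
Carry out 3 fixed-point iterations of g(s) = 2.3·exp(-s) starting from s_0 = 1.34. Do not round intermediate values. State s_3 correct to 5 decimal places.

0.65277

s_1 = g(1.340000) = 0.602245
s_2 = g(0.602245) = 1.259436
s_3 = g(1.259436) = 0.652772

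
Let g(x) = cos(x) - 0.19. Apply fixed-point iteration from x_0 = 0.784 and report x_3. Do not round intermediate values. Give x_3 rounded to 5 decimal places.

0.58835

x_1 = g(0.784000) = 0.518095
x_2 = g(0.518095) = 0.678764
x_3 = g(0.678764) = 0.588349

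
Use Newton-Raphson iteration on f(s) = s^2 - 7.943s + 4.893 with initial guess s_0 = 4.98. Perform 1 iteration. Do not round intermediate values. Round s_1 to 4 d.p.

9.8698

f'(s) = 2s - 7.943
s_0 = 4.980000: f = -9.862740, f' = 2.017000 → s_1 = 4.980000 - (-9.862740)/(2.017000) = 9.869807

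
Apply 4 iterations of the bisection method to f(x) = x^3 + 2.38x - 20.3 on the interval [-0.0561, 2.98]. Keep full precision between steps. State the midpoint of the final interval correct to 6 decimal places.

2.505609

f(-0.056100) = -20.433695, f(2.980000) = 13.255992 (opposite signs)
step 1: m = 1.461950, f(m) = -13.695936 < 0 → root in [1.461950, 2.980000]
step 2: m = 2.220975, f(m) = -4.058610 < 0 → root in [2.220975, 2.980000]
step 3: m = 2.600487, f(m) = 3.475049 > 0 → root in [2.220975, 2.600487]
step 4: m = 2.410731, f(m) = -0.552193 < 0 → root in [2.410731, 2.600487]
Midpoint of [2.410731, 2.600487] = 2.505609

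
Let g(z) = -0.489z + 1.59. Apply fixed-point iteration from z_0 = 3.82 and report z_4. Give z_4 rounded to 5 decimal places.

1.22520

z_1 = g(3.820000) = -0.277980
z_2 = g(-0.277980) = 1.725932
z_3 = g(1.725932) = 0.746019
z_4 = g(0.746019) = 1.225197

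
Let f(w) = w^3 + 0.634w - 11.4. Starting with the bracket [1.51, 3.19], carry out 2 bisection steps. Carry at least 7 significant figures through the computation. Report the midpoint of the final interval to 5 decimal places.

2.14000

f(1.510000) = -6.999709, f(3.190000) = 23.084219 (opposite signs)
step 1: m = 2.350000, f(m) = 3.067775 > 0 → root in [1.510000, 2.350000]
step 2: m = 1.930000, f(m) = -2.987323 < 0 → root in [1.930000, 2.350000]
Midpoint of [1.930000, 2.350000] = 2.140000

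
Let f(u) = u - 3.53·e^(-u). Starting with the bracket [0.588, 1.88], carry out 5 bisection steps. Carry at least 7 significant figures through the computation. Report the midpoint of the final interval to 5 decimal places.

1.13306

f(0.588000) = -1.372693, f(1.880000) = 1.341357 (opposite signs)
step 1: m = 1.234000, f(m) = 0.206326 > 0 → root in [0.588000, 1.234000]
step 2: m = 0.911000, f(m) = -0.508490 < 0 → root in [0.911000, 1.234000]
step 3: m = 1.072500, f(m) = -0.135297 < 0 → root in [1.072500, 1.234000]
step 4: m = 1.153250, f(m) = 0.039149 > 0 → root in [1.072500, 1.153250]
step 5: m = 1.112875, f(m) = -0.047128 < 0 → root in [1.112875, 1.153250]
Midpoint of [1.112875, 1.153250] = 1.133062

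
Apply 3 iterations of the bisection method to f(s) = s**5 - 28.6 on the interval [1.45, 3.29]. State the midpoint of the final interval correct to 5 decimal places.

2.02500

f(1.450000) = -22.190266, f(3.290000) = 356.860153 (opposite signs)
step 1: m = 2.370000, f(m) = 46.172470 > 0 → root in [1.450000, 2.370000]
step 2: m = 1.910000, f(m) = -3.180510 < 0 → root in [1.910000, 2.370000]
step 3: m = 2.140000, f(m) = 16.281655 > 0 → root in [1.910000, 2.140000]
Midpoint of [1.910000, 2.140000] = 2.025000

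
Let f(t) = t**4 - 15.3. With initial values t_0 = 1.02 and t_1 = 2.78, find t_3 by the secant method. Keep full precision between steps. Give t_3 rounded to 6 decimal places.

f(t_0) = -14.217568, f(t_1) = 44.428167
t_2 = 2.780000 - (44.428167)·(2.780000 - 1.020000)/(44.428167 - (-14.217568)) = 1.446679; f(t_2) = -10.919849
t_3 = 1.446679 - (-10.919849)·(1.446679 - 2.780000)/(-10.919849 - (44.428167)) = 1.709736; f(t_3) = -6.754920

1.709736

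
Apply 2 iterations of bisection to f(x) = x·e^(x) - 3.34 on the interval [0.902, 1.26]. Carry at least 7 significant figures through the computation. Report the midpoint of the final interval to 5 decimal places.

1.12575

f(0.902000) = -1.116996, f(1.260000) = 1.102031 (opposite signs)
step 1: m = 1.081000, f(m) = -0.153617 < 0 → root in [1.081000, 1.260000]
step 2: m = 1.170500, f(m) = 0.433229 > 0 → root in [1.081000, 1.170500]
Midpoint of [1.081000, 1.170500] = 1.125750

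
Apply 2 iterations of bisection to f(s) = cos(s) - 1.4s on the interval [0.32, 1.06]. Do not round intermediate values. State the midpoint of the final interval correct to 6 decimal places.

f(0.320000) = 0.501235, f(1.060000) = -0.995128 (opposite signs)
step 1: m = 0.690000, f(m) = -0.194754 < 0 → root in [0.320000, 0.690000]
step 2: m = 0.505000, f(m) = 0.168174 > 0 → root in [0.505000, 0.690000]
Midpoint of [0.505000, 0.690000] = 0.597500

0.597500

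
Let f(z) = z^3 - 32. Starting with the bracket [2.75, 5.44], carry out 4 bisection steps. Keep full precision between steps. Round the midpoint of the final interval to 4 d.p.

f(2.750000) = -11.203125, f(5.440000) = 128.989184 (opposite signs)
step 1: m = 4.095000, f(m) = 36.669157 > 0 → root in [2.750000, 4.095000]
step 2: m = 3.422500, f(m) = 8.089475 > 0 → root in [2.750000, 3.422500]
step 3: m = 3.086250, f(m) = -2.603657 < 0 → root in [3.086250, 3.422500]
step 4: m = 3.254375, f(m) = 2.466945 > 0 → root in [3.086250, 3.254375]
Midpoint of [3.086250, 3.254375] = 3.170313

3.1703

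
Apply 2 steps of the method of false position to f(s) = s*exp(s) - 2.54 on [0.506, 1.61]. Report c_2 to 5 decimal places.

0.88364

False-position update: c = (a·f(b) − b·f(a))/(f(b) − f(a)); replace the endpoint whose sign matches f(c).
f(0.506000) = -1.700726, f(1.610000) = 5.514526
step 1: c = 0.766227, f(c) = -0.891362 < 0 → new bracket [0.766227, 1.610000]
step 2: c = 0.883636, f(c) = -0.401884 < 0 → new bracket [0.883636, 1.610000]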